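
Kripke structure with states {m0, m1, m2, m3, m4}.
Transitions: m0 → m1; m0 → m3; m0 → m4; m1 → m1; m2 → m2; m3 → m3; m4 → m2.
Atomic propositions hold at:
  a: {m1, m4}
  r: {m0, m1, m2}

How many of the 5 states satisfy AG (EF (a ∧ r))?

1

Sat(a ∧ r) = {m1}
EF (a ∧ r): least fixpoint, start Z0 = {m1}, add states with some successor in Z. Z1 = {m0, m1}; fixed.
Sat(EF (a ∧ r)) = {m0, m1}
AG (EF (a ∧ r)): greatest fixpoint, start Z0 = {m0, m1}, keep only states in Sat with every successor in Z. Z1 = {m1}; fixed.
Sat(AG (EF (a ∧ r))) = {m1}
|Sat(AG (EF (a ∧ r)))| = |{m1}| = 1.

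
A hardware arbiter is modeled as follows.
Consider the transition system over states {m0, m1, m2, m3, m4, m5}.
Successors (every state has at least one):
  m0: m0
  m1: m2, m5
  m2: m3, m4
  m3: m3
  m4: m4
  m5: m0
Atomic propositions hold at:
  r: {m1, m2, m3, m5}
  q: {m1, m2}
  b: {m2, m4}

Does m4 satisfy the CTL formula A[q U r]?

A[q U r]: least fixpoint, start Z0 = Sat(r) = {m1, m2, m3, m5}, add states in Sat(q) with every successor in Z. Already a fixed point.
Sat(A[q U r]) = {m1, m2, m3, m5}
m4 ∉ Sat(A[q U r]) = {m1, m2, m3, m5}, so the formula does not hold at m4.

No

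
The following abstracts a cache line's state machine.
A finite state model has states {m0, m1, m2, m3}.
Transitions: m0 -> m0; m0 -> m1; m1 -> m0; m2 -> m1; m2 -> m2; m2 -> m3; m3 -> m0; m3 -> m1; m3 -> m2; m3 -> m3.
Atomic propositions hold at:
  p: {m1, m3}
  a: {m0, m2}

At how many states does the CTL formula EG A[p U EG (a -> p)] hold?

Sat(a -> p) = {m1, m3}
EG (a -> p): greatest fixpoint, start Z0 = {m1, m3}, keep only states in Sat with some successor in Z. Z1 = {m3}; fixed.
Sat(EG (a -> p)) = {m3}
A[p U EG (a -> p)]: least fixpoint, start Z0 = Sat(EG (a -> p)) = {m3}, add states in Sat(p) with every successor in Z. Already a fixed point.
Sat(A[p U EG (a -> p)]) = {m3}
EG A[p U EG (a -> p)]: greatest fixpoint, start Z0 = {m3}, keep only states in Sat with some successor in Z. Already a fixed point.
Sat(EG A[p U EG (a -> p)]) = {m3}
|Sat(EG A[p U EG (a -> p)])| = |{m3}| = 1.

1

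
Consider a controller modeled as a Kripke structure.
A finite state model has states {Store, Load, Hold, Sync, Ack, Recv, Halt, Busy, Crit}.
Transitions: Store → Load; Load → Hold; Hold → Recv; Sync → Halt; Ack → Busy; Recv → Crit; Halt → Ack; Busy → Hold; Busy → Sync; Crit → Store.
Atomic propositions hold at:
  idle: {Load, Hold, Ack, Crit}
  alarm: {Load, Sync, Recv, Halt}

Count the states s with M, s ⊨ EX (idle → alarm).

Sat(idle → alarm) = {Store, Load, Sync, Recv, Halt, Busy}
Sat(EX (idle → alarm)) = {s : some successor in {Store, Load, Sync, Recv, Halt, Busy}} = {Store, Hold, Sync, Ack, Busy, Crit}
|Sat(EX (idle → alarm))| = |{Store, Hold, Sync, Ack, Busy, Crit}| = 6.

6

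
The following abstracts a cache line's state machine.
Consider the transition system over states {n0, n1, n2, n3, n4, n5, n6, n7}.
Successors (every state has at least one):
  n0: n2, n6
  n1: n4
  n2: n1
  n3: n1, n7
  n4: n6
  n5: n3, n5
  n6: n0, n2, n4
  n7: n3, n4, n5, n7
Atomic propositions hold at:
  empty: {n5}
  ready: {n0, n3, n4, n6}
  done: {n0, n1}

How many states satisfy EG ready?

3

EG ready: greatest fixpoint, start Z0 = {n0, n3, n4, n6}, keep only states in Sat with some successor in Z. Z1 = {n0, n4, n6}; fixed.
Sat(EG ready) = {n0, n4, n6}
|Sat(EG ready)| = |{n0, n4, n6}| = 3.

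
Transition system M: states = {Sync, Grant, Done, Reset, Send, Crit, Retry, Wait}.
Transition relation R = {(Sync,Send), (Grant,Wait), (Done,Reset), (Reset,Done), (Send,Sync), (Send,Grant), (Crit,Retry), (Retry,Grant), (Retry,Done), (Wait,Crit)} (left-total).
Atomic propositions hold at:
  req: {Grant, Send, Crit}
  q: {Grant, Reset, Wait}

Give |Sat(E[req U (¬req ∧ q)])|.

4

Sat(¬req) = {Sync, Done, Reset, Retry, Wait}
Sat(¬req ∧ q) = {Reset, Wait}
E[req U (¬req ∧ q)]: least fixpoint, start Z0 = Sat((¬req ∧ q)) = {Reset, Wait}, add states in Sat(req) with some successor in Z. Z1 = {Grant, Reset, Wait}; Z2 = {Grant, Reset, Send, Wait}; fixed.
Sat(E[req U (¬req ∧ q)]) = {Grant, Reset, Send, Wait}
|Sat(E[req U (¬req ∧ q)])| = |{Grant, Reset, Send, Wait}| = 4.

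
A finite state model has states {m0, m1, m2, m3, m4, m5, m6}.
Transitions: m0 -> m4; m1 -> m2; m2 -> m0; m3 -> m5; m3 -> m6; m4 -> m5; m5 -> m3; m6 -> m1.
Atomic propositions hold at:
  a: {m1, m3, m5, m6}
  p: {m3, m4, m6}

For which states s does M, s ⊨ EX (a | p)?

Sat(a | p) = {m1, m3, m4, m5, m6}
Sat(EX (a | p)) = {s : some successor in {m1, m3, m4, m5, m6}} = {m0, m3, m4, m5, m6}

{m0, m3, m4, m5, m6}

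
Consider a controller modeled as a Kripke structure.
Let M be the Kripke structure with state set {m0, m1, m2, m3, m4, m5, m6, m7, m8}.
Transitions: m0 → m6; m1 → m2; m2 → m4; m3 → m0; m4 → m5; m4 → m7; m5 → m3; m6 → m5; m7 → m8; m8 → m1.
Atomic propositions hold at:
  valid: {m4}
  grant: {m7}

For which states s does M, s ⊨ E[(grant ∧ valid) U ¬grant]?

Sat(grant ∧ valid) = ∅
Sat(¬grant) = {m0, m1, m2, m3, m4, m5, m6, m8}
E[(grant ∧ valid) U ¬grant]: least fixpoint, start Z0 = Sat(¬grant) = {m0, m1, m2, m3, m4, m5, m6, m8}, add states in Sat(grant ∧ valid) with some successor in Z. Already a fixed point.
Sat(E[(grant ∧ valid) U ¬grant]) = {m0, m1, m2, m3, m4, m5, m6, m8}

{m0, m1, m2, m3, m4, m5, m6, m8}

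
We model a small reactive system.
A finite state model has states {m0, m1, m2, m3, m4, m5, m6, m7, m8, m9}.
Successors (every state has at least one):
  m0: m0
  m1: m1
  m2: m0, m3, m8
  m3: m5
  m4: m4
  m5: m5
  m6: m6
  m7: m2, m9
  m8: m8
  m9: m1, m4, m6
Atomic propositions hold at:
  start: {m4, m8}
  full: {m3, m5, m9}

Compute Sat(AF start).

AF start: least fixpoint, start Z0 = {m4, m8}, add states with every successor in Z. Already a fixed point.
Sat(AF start) = {m4, m8}

{m4, m8}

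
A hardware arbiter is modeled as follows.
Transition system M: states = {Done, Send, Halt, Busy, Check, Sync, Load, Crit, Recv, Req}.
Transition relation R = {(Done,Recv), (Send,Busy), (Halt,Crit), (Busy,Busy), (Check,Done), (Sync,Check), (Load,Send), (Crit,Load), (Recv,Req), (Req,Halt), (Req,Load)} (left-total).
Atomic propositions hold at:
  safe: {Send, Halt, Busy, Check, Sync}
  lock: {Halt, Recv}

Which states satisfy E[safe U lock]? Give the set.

E[safe U lock]: least fixpoint, start Z0 = Sat(lock) = {Halt, Recv}, add states in Sat(safe) with some successor in Z. Already a fixed point.
Sat(E[safe U lock]) = {Halt, Recv}

{Halt, Recv}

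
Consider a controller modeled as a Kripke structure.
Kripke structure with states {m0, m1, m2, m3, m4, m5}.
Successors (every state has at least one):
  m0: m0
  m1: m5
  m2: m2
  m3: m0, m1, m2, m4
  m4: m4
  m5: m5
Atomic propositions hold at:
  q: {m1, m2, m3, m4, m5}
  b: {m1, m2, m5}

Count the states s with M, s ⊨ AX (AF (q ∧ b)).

3

Sat(q ∧ b) = {m1, m2, m5}
AF (q ∧ b): least fixpoint, start Z0 = {m1, m2, m5}, add states with every successor in Z. Already a fixed point.
Sat(AF (q ∧ b)) = {m1, m2, m5}
Sat(AX (AF (q ∧ b))) = {s : every successor in {m1, m2, m5}} = {m1, m2, m5}
|Sat(AX (AF (q ∧ b)))| = |{m1, m2, m5}| = 3.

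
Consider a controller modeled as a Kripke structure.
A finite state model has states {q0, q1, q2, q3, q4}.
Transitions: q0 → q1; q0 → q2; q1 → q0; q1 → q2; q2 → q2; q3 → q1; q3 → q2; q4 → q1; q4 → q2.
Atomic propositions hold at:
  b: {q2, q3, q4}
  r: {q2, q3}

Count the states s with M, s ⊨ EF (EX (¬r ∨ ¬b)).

Sat(¬r) = {q0, q1, q4}
Sat(¬b) = {q0, q1}
Sat(¬r ∨ ¬b) = {q0, q1, q4}
Sat(EX (¬r ∨ ¬b)) = {s : some successor in {q0, q1, q4}} = {q0, q1, q3, q4}
EF (EX (¬r ∨ ¬b)): least fixpoint, start Z0 = {q0, q1, q3, q4}, add states with some successor in Z. Already a fixed point.
Sat(EF (EX (¬r ∨ ¬b))) = {q0, q1, q3, q4}
|Sat(EF (EX (¬r ∨ ¬b)))| = |{q0, q1, q3, q4}| = 4.

4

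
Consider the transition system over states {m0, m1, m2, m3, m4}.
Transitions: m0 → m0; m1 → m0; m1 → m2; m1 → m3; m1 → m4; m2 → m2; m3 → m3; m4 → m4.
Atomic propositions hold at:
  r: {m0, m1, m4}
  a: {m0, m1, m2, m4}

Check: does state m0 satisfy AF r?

AF r: least fixpoint, start Z0 = {m0, m1, m4}, add states with every successor in Z. Already a fixed point.
Sat(AF r) = {m0, m1, m4}
m0 ∈ Sat(AF r) = {m0, m1, m4}, so the formula holds at m0.

Yes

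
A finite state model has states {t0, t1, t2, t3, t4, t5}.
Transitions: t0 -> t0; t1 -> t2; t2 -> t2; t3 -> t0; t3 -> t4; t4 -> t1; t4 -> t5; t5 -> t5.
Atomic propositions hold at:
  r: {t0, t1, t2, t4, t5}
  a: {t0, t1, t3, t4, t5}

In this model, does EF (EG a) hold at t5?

EG a: greatest fixpoint, start Z0 = {t0, t1, t3, t4, t5}, keep only states in Sat with some successor in Z. Z1 = {t0, t3, t4, t5}; fixed.
Sat(EG a) = {t0, t3, t4, t5}
EF (EG a): least fixpoint, start Z0 = {t0, t3, t4, t5}, add states with some successor in Z. Already a fixed point.
Sat(EF (EG a)) = {t0, t3, t4, t5}
t5 ∈ Sat(EF (EG a)) = {t0, t3, t4, t5}, so the formula holds at t5.

Yes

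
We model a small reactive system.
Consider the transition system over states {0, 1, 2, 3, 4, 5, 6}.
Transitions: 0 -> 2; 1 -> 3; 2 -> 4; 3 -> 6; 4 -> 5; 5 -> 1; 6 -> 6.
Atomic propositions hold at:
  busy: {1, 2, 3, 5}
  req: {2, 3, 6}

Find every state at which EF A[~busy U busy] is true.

Sat(~busy) = {0, 4, 6}
A[~busy U busy]: least fixpoint, start Z0 = Sat(busy) = {1, 2, 3, 5}, add states in Sat(~busy) with every successor in Z. Z1 = {0, 1, 2, 3, 4, 5}; fixed.
Sat(A[~busy U busy]) = {0, 1, 2, 3, 4, 5}
EF A[~busy U busy]: least fixpoint, start Z0 = {0, 1, 2, 3, 4, 5}, add states with some successor in Z. Already a fixed point.
Sat(EF A[~busy U busy]) = {0, 1, 2, 3, 4, 5}

{0, 1, 2, 3, 4, 5}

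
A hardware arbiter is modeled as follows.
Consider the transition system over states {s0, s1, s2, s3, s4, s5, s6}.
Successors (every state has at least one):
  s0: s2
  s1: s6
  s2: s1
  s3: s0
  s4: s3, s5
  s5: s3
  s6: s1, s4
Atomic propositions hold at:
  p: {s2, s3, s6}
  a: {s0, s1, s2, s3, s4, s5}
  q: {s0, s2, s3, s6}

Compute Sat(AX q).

Sat(AX q) = {s : every successor in {s0, s2, s3, s6}} = {s0, s1, s3, s5}

{s0, s1, s3, s5}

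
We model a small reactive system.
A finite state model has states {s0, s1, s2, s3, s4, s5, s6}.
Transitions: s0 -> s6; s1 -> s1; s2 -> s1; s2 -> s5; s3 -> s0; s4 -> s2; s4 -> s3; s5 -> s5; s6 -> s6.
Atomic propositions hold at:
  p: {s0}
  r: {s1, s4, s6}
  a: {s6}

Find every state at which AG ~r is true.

Sat(~r) = {s0, s2, s3, s5}
AG ~r: greatest fixpoint, start Z0 = {s0, s2, s3, s5}, keep only states in Sat with every successor in Z. Z1 = {s3, s5}; Z2 = {s5}; fixed.
Sat(AG ~r) = {s5}

{s5}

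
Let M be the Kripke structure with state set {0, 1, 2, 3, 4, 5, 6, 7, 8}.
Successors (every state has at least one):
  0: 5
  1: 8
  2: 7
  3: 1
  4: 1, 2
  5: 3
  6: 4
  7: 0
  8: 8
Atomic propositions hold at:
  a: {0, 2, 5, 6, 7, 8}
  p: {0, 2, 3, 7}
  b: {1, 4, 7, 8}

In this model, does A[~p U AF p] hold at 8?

No

Sat(~p) = {1, 4, 5, 6, 8}
AF p: least fixpoint, start Z0 = {0, 2, 3, 7}, add states with every successor in Z. Z1 = {0, 2, 3, 5, 7}; fixed.
Sat(AF p) = {0, 2, 3, 5, 7}
A[~p U AF p]: least fixpoint, start Z0 = Sat(AF p) = {0, 2, 3, 5, 7}, add states in Sat(~p) with every successor in Z. Already a fixed point.
Sat(A[~p U AF p]) = {0, 2, 3, 5, 7}
8 ∉ Sat(A[~p U AF p]) = {0, 2, 3, 5, 7}, so the formula does not hold at 8.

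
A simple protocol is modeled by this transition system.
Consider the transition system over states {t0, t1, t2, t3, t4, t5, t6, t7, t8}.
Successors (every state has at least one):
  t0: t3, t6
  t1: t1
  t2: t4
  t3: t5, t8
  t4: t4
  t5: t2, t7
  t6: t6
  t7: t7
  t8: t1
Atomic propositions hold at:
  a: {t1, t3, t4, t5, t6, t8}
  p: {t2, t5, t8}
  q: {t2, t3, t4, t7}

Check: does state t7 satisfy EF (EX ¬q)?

No

Sat(¬q) = {t0, t1, t5, t6, t8}
Sat(EX ¬q) = {s : some successor in {t0, t1, t5, t6, t8}} = {t0, t1, t3, t6, t8}
EF (EX ¬q): least fixpoint, start Z0 = {t0, t1, t3, t6, t8}, add states with some successor in Z. Already a fixed point.
Sat(EF (EX ¬q)) = {t0, t1, t3, t6, t8}
t7 ∉ Sat(EF (EX ¬q)) = {t0, t1, t3, t6, t8}, so the formula does not hold at t7.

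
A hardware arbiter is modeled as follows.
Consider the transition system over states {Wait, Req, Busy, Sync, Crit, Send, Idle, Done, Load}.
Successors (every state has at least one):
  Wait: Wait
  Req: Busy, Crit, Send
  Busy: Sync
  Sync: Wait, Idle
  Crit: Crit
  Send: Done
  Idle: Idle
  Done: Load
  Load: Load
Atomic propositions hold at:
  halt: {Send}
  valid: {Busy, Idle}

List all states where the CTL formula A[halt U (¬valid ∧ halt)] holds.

Sat(¬valid) = {Wait, Req, Sync, Crit, Send, Done, Load}
Sat(¬valid ∧ halt) = {Send}
A[halt U (¬valid ∧ halt)]: least fixpoint, start Z0 = Sat((¬valid ∧ halt)) = {Send}, add states in Sat(halt) with every successor in Z. Already a fixed point.
Sat(A[halt U (¬valid ∧ halt)]) = {Send}

{Send}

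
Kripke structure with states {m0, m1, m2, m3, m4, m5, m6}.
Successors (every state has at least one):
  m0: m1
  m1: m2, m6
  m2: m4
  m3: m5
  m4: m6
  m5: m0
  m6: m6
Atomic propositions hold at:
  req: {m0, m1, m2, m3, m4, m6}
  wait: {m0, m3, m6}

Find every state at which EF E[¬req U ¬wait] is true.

Sat(¬req) = {m5}
Sat(¬wait) = {m1, m2, m4, m5}
E[¬req U ¬wait]: least fixpoint, start Z0 = Sat(¬wait) = {m1, m2, m4, m5}, add states in Sat(¬req) with some successor in Z. Already a fixed point.
Sat(E[¬req U ¬wait]) = {m1, m2, m4, m5}
EF E[¬req U ¬wait]: least fixpoint, start Z0 = {m1, m2, m4, m5}, add states with some successor in Z. Z1 = {m0, m1, m2, m3, m4, m5}; fixed.
Sat(EF E[¬req U ¬wait]) = {m0, m1, m2, m3, m4, m5}

{m0, m1, m2, m3, m4, m5}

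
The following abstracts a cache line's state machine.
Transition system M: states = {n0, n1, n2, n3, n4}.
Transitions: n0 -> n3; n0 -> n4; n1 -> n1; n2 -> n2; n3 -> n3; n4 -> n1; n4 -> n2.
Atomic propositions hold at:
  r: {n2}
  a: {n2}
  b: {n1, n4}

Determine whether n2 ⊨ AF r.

AF r: least fixpoint, start Z0 = {n2}, add states with every successor in Z. Already a fixed point.
Sat(AF r) = {n2}
n2 ∈ Sat(AF r) = {n2}, so the formula holds at n2.

Yes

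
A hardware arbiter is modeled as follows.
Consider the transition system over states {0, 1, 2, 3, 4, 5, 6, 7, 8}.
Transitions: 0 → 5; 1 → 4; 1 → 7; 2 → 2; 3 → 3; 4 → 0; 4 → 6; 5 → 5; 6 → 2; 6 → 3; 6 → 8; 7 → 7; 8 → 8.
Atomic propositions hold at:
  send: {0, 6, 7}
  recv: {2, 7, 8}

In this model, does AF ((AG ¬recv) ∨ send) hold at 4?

Sat(¬recv) = {0, 1, 3, 4, 5, 6}
AG ¬recv: greatest fixpoint, start Z0 = {0, 1, 3, 4, 5, 6}, keep only states in Sat with every successor in Z. Z1 = {0, 3, 4, 5}; Z2 = {0, 3, 5}; fixed.
Sat(AG ¬recv) = {0, 3, 5}
Sat((AG ¬recv) ∨ send) = {0, 3, 5, 6, 7}
AF ((AG ¬recv) ∨ send): least fixpoint, start Z0 = {0, 3, 5, 6, 7}, add states with every successor in Z. Z1 = {0, 3, 4, 5, 6, 7}; Z2 = {0, 1, 3, 4, 5, 6, 7}; fixed.
Sat(AF ((AG ¬recv) ∨ send)) = {0, 1, 3, 4, 5, 6, 7}
4 ∈ Sat(AF ((AG ¬recv) ∨ send)) = {0, 1, 3, 4, 5, 6, 7}, so the formula holds at 4.

Yes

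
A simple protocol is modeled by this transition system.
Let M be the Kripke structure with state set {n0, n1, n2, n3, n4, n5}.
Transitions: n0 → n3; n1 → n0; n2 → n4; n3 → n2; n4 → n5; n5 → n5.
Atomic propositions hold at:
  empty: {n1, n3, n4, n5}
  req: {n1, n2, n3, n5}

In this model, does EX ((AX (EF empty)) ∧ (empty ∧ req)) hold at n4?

EF empty: least fixpoint, start Z0 = {n1, n3, n4, n5}, add states with some successor in Z. Z1 = {n0, n1, n2, n3, n4, n5}; fixed.
Sat(EF empty) = {n0, n1, n2, n3, n4, n5}
Sat(AX (EF empty)) = {s : every successor in {n0, n1, n2, n3, n4, n5}} = {n0, n1, n2, n3, n4, n5}
Sat(empty ∧ req) = {n1, n3, n5}
Sat((AX (EF empty)) ∧ (empty ∧ req)) = {n1, n3, n5}
Sat(EX ((AX (EF empty)) ∧ (empty ∧ req))) = {s : some successor in {n1, n3, n5}} = {n0, n4, n5}
n4 ∈ Sat(EX ((AX (EF empty)) ∧ (empty ∧ req))) = {n0, n4, n5}, so the formula holds at n4.

Yes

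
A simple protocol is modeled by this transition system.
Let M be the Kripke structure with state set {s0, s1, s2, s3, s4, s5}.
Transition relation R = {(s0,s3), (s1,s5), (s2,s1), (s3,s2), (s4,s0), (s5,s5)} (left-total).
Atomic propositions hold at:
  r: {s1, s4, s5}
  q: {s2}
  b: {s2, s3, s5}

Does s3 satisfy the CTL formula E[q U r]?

No

E[q U r]: least fixpoint, start Z0 = Sat(r) = {s1, s4, s5}, add states in Sat(q) with some successor in Z. Z1 = {s1, s2, s4, s5}; fixed.
Sat(E[q U r]) = {s1, s2, s4, s5}
s3 ∉ Sat(E[q U r]) = {s1, s2, s4, s5}, so the formula does not hold at s3.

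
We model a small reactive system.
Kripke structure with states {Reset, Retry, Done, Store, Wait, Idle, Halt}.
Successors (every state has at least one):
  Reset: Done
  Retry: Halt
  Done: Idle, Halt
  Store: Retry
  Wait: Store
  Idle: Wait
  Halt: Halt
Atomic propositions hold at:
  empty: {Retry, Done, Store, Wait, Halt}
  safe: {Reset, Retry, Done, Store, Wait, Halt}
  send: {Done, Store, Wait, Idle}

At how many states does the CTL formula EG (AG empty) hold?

4

AG empty: greatest fixpoint, start Z0 = {Retry, Done, Store, Wait, Halt}, keep only states in Sat with every successor in Z. Z1 = {Retry, Store, Wait, Halt}; fixed.
Sat(AG empty) = {Retry, Store, Wait, Halt}
EG (AG empty): greatest fixpoint, start Z0 = {Retry, Store, Wait, Halt}, keep only states in Sat with some successor in Z. Already a fixed point.
Sat(EG (AG empty)) = {Retry, Store, Wait, Halt}
|Sat(EG (AG empty))| = |{Retry, Store, Wait, Halt}| = 4.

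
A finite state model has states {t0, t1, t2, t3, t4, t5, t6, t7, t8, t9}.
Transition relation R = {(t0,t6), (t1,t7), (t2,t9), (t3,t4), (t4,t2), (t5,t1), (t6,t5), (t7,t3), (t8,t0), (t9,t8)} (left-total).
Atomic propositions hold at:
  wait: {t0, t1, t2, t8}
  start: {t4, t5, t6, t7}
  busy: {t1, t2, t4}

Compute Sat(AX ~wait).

Sat(~wait) = {t3, t4, t5, t6, t7, t9}
Sat(AX ~wait) = {s : every successor in {t3, t4, t5, t6, t7, t9}} = {t0, t1, t2, t3, t6, t7}

{t0, t1, t2, t3, t6, t7}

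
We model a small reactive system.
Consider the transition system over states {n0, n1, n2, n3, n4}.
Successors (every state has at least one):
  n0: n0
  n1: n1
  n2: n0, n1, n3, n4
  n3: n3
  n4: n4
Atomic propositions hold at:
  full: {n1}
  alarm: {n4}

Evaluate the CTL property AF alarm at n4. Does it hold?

AF alarm: least fixpoint, start Z0 = {n4}, add states with every successor in Z. Already a fixed point.
Sat(AF alarm) = {n4}
n4 ∈ Sat(AF alarm) = {n4}, so the formula holds at n4.

Yes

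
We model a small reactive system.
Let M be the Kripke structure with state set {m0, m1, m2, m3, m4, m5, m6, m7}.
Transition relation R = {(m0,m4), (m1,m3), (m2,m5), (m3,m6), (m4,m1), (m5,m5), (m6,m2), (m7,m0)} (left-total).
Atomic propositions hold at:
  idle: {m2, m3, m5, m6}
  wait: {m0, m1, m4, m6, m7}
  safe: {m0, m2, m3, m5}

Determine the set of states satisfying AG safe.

{m2, m5}

AG safe: greatest fixpoint, start Z0 = {m0, m2, m3, m5}, keep only states in Sat with every successor in Z. Z1 = {m2, m5}; fixed.
Sat(AG safe) = {m2, m5}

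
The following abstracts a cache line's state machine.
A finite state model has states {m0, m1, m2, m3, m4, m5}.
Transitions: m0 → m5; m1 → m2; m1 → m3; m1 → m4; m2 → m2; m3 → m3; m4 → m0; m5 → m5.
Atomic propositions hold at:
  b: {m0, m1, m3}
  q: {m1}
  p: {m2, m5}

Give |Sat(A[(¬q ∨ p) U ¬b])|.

Sat(¬q) = {m0, m2, m3, m4, m5}
Sat(¬q ∨ p) = {m0, m2, m3, m4, m5}
Sat(¬b) = {m2, m4, m5}
A[(¬q ∨ p) U ¬b]: least fixpoint, start Z0 = Sat(¬b) = {m2, m4, m5}, add states in Sat(¬q ∨ p) with every successor in Z. Z1 = {m0, m2, m4, m5}; fixed.
Sat(A[(¬q ∨ p) U ¬b]) = {m0, m2, m4, m5}
|Sat(A[(¬q ∨ p) U ¬b])| = |{m0, m2, m4, m5}| = 4.

4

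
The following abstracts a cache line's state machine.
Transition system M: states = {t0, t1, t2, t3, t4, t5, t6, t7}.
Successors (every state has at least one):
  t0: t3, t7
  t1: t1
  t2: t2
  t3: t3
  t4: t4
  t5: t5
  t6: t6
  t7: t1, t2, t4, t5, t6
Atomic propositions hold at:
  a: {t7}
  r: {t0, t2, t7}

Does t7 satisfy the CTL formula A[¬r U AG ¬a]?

No

Sat(¬r) = {t1, t3, t4, t5, t6}
Sat(¬a) = {t0, t1, t2, t3, t4, t5, t6}
AG ¬a: greatest fixpoint, start Z0 = {t0, t1, t2, t3, t4, t5, t6}, keep only states in Sat with every successor in Z. Z1 = {t1, t2, t3, t4, t5, t6}; fixed.
Sat(AG ¬a) = {t1, t2, t3, t4, t5, t6}
A[¬r U AG ¬a]: least fixpoint, start Z0 = Sat(AG ¬a) = {t1, t2, t3, t4, t5, t6}, add states in Sat(¬r) with every successor in Z. Already a fixed point.
Sat(A[¬r U AG ¬a]) = {t1, t2, t3, t4, t5, t6}
t7 ∉ Sat(A[¬r U AG ¬a]) = {t1, t2, t3, t4, t5, t6}, so the formula does not hold at t7.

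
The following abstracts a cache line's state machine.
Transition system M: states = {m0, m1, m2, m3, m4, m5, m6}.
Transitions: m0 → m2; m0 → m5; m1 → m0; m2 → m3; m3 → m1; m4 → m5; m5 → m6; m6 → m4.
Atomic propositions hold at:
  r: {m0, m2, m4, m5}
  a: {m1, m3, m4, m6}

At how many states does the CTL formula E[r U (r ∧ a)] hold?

1

Sat(r ∧ a) = {m4}
E[r U (r ∧ a)]: least fixpoint, start Z0 = Sat((r ∧ a)) = {m4}, add states in Sat(r) with some successor in Z. Already a fixed point.
Sat(E[r U (r ∧ a)]) = {m4}
|Sat(E[r U (r ∧ a)])| = |{m4}| = 1.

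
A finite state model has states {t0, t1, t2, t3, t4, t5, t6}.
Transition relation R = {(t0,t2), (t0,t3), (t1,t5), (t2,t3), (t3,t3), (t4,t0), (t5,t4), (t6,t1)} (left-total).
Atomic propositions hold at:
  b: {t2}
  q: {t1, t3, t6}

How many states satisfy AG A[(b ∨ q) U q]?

Sat(b ∨ q) = {t1, t2, t3, t6}
A[(b ∨ q) U q]: least fixpoint, start Z0 = Sat(q) = {t1, t3, t6}, add states in Sat(b ∨ q) with every successor in Z. Z1 = {t1, t2, t3, t6}; fixed.
Sat(A[(b ∨ q) U q]) = {t1, t2, t3, t6}
AG A[(b ∨ q) U q]: greatest fixpoint, start Z0 = {t1, t2, t3, t6}, keep only states in Sat with every successor in Z. Z1 = {t2, t3, t6}; Z2 = {t2, t3}; fixed.
Sat(AG A[(b ∨ q) U q]) = {t2, t3}
|Sat(AG A[(b ∨ q) U q])| = |{t2, t3}| = 2.

2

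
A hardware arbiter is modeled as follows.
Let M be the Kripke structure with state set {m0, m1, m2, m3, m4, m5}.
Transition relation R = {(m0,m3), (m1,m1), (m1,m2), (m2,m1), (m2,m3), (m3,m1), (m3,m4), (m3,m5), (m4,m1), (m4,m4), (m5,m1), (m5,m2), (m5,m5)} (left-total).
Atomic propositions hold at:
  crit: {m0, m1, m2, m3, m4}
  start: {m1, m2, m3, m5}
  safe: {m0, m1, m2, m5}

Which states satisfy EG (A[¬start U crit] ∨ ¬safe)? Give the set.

{m0, m1, m2, m3, m4}

Sat(¬start) = {m0, m4}
A[¬start U crit]: least fixpoint, start Z0 = Sat(crit) = {m0, m1, m2, m3, m4}, add states in Sat(¬start) with every successor in Z. Already a fixed point.
Sat(A[¬start U crit]) = {m0, m1, m2, m3, m4}
Sat(¬safe) = {m3, m4}
Sat(A[¬start U crit] ∨ ¬safe) = {m0, m1, m2, m3, m4}
EG (A[¬start U crit] ∨ ¬safe): greatest fixpoint, start Z0 = {m0, m1, m2, m3, m4}, keep only states in Sat with some successor in Z. Already a fixed point.
Sat(EG (A[¬start U crit] ∨ ¬safe)) = {m0, m1, m2, m3, m4}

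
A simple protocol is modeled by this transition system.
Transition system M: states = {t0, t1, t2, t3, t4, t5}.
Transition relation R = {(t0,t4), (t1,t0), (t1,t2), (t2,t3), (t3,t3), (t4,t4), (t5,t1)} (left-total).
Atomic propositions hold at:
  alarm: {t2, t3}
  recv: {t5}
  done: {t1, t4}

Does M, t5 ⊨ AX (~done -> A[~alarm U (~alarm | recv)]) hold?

Yes

Sat(~done) = {t0, t2, t3, t5}
Sat(~alarm) = {t0, t1, t4, t5}
Sat(~alarm | recv) = {t0, t1, t4, t5}
A[~alarm U (~alarm | recv)]: least fixpoint, start Z0 = Sat((~alarm | recv)) = {t0, t1, t4, t5}, add states in Sat(~alarm) with every successor in Z. Already a fixed point.
Sat(A[~alarm U (~alarm | recv)]) = {t0, t1, t4, t5}
Sat(~done -> A[~alarm U (~alarm | recv)]) = {t0, t1, t4, t5}
Sat(AX (~done -> A[~alarm U (~alarm | recv)])) = {s : every successor in {t0, t1, t4, t5}} = {t0, t4, t5}
t5 ∈ Sat(AX (~done -> A[~alarm U (~alarm | recv)])) = {t0, t4, t5}, so the formula holds at t5.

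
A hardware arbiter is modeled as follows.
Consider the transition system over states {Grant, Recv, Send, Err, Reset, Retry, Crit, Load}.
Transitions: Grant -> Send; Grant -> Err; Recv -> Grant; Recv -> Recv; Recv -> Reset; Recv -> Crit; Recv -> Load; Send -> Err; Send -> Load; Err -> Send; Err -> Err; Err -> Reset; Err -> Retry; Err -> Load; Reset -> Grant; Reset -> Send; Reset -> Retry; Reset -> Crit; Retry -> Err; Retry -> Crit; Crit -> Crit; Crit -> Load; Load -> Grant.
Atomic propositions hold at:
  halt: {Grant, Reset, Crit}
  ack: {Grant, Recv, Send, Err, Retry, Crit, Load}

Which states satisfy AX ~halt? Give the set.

{Grant, Send}

Sat(~halt) = {Recv, Send, Err, Retry, Load}
Sat(AX ~halt) = {s : every successor in {Recv, Send, Err, Retry, Load}} = {Grant, Send}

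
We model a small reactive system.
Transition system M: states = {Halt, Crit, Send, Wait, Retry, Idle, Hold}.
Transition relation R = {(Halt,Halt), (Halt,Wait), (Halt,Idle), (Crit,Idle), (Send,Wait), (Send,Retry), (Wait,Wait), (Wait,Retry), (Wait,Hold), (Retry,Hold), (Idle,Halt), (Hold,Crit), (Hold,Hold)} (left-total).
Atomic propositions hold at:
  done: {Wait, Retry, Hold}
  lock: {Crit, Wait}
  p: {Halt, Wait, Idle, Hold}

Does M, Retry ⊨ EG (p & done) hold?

Sat(p & done) = {Wait, Hold}
EG (p & done): greatest fixpoint, start Z0 = {Wait, Hold}, keep only states in Sat with some successor in Z. Already a fixed point.
Sat(EG (p & done)) = {Wait, Hold}
Retry ∉ Sat(EG (p & done)) = {Wait, Hold}, so the formula does not hold at Retry.

No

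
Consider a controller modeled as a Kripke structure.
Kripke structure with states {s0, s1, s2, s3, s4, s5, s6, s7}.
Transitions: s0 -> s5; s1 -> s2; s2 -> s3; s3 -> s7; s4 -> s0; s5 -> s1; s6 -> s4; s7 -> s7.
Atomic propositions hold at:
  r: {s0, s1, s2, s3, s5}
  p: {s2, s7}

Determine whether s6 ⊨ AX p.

Sat(AX p) = {s : every successor in {s2, s7}} = {s1, s3, s7}
s6 ∉ Sat(AX p) = {s1, s3, s7}, so the formula does not hold at s6.

No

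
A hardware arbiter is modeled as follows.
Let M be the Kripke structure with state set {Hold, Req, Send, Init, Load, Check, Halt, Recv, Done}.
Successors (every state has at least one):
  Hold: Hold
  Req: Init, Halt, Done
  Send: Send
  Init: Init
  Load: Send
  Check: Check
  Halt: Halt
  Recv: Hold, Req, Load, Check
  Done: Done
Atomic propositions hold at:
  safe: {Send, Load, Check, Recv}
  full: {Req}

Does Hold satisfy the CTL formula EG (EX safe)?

No

Sat(EX safe) = {s : some successor in {Send, Load, Check, Recv}} = {Send, Load, Check, Recv}
EG (EX safe): greatest fixpoint, start Z0 = {Send, Load, Check, Recv}, keep only states in Sat with some successor in Z. Already a fixed point.
Sat(EG (EX safe)) = {Send, Load, Check, Recv}
Hold ∉ Sat(EG (EX safe)) = {Send, Load, Check, Recv}, so the formula does not hold at Hold.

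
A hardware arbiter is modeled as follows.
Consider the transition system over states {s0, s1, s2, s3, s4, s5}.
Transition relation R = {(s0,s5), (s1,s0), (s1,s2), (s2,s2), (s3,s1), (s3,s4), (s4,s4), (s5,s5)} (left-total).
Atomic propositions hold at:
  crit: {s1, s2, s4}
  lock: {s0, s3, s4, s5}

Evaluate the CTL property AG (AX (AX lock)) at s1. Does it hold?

No

Sat(AX lock) = {s : every successor in {s0, s3, s4, s5}} = {s0, s4, s5}
Sat(AX (AX lock)) = {s : every successor in {s0, s4, s5}} = {s0, s4, s5}
AG (AX (AX lock)): greatest fixpoint, start Z0 = {s0, s4, s5}, keep only states in Sat with every successor in Z. Already a fixed point.
Sat(AG (AX (AX lock))) = {s0, s4, s5}
s1 ∉ Sat(AG (AX (AX lock))) = {s0, s4, s5}, so the formula does not hold at s1.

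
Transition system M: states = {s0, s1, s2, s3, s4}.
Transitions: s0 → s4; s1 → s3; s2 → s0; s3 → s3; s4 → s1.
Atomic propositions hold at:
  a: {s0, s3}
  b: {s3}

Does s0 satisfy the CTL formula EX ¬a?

Sat(¬a) = {s1, s2, s4}
Sat(EX ¬a) = {s : some successor in {s1, s2, s4}} = {s0, s4}
s0 ∈ Sat(EX ¬a) = {s0, s4}, so the formula holds at s0.

Yes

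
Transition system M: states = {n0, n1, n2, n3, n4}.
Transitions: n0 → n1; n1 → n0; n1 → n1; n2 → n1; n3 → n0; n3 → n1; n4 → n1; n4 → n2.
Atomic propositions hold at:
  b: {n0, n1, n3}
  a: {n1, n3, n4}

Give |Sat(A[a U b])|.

A[a U b]: least fixpoint, start Z0 = Sat(b) = {n0, n1, n3}, add states in Sat(a) with every successor in Z. Already a fixed point.
Sat(A[a U b]) = {n0, n1, n3}
|Sat(A[a U b])| = |{n0, n1, n3}| = 3.

3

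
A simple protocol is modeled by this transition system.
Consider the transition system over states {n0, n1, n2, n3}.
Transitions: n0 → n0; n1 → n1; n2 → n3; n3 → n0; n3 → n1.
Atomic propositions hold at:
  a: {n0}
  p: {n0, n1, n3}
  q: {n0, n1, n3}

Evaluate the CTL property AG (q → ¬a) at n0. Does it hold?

Sat(¬a) = {n1, n2, n3}
Sat(q → ¬a) = {n1, n2, n3}
AG (q → ¬a): greatest fixpoint, start Z0 = {n1, n2, n3}, keep only states in Sat with every successor in Z. Z1 = {n1, n2}; Z2 = {n1}; fixed.
Sat(AG (q → ¬a)) = {n1}
n0 ∉ Sat(AG (q → ¬a)) = {n1}, so the formula does not hold at n0.

No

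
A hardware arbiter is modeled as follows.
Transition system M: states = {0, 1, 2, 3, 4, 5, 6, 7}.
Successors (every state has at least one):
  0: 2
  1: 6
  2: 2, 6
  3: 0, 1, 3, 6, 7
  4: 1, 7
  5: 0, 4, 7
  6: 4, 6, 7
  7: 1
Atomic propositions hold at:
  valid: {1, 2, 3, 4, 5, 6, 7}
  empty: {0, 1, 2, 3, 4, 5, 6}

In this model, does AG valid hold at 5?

AG valid: greatest fixpoint, start Z0 = {1, 2, 3, 4, 5, 6, 7}, keep only states in Sat with every successor in Z. Z1 = {1, 2, 4, 6, 7}; fixed.
Sat(AG valid) = {1, 2, 4, 6, 7}
5 ∉ Sat(AG valid) = {1, 2, 4, 6, 7}, so the formula does not hold at 5.

No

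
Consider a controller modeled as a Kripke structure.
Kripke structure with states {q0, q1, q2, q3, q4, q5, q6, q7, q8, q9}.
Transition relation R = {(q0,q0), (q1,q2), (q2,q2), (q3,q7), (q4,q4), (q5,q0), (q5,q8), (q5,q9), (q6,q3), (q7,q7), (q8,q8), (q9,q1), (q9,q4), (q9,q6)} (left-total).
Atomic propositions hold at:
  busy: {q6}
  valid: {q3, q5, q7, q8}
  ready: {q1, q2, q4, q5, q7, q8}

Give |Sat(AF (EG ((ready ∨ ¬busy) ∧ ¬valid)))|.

5

Sat(¬busy) = {q0, q1, q2, q3, q4, q5, q7, q8, q9}
Sat(ready ∨ ¬busy) = {q0, q1, q2, q3, q4, q5, q7, q8, q9}
Sat(¬valid) = {q0, q1, q2, q4, q6, q9}
Sat((ready ∨ ¬busy) ∧ ¬valid) = {q0, q1, q2, q4, q9}
EG ((ready ∨ ¬busy) ∧ ¬valid): greatest fixpoint, start Z0 = {q0, q1, q2, q4, q9}, keep only states in Sat with some successor in Z. Already a fixed point.
Sat(EG ((ready ∨ ¬busy) ∧ ¬valid)) = {q0, q1, q2, q4, q9}
AF (EG ((ready ∨ ¬busy) ∧ ¬valid)): least fixpoint, start Z0 = {q0, q1, q2, q4, q9}, add states with every successor in Z. Already a fixed point.
Sat(AF (EG ((ready ∨ ¬busy) ∧ ¬valid))) = {q0, q1, q2, q4, q9}
|Sat(AF (EG ((ready ∨ ¬busy) ∧ ¬valid)))| = |{q0, q1, q2, q4, q9}| = 5.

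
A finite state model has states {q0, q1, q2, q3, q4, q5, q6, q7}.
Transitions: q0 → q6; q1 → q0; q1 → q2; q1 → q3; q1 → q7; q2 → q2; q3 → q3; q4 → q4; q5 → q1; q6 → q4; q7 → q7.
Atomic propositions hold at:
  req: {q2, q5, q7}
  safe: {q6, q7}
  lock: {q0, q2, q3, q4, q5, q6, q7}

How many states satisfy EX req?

3

Sat(EX req) = {s : some successor in {q2, q5, q7}} = {q1, q2, q7}
|Sat(EX req)| = |{q1, q2, q7}| = 3.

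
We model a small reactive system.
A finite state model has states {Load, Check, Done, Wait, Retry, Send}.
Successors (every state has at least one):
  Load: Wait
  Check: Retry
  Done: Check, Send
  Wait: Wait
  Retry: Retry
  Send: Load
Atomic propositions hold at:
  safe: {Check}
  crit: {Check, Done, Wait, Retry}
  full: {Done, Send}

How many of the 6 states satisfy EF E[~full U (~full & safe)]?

Sat(~full) = {Load, Check, Wait, Retry}
Sat(~full & safe) = {Check}
E[~full U (~full & safe)]: least fixpoint, start Z0 = Sat((~full & safe)) = {Check}, add states in Sat(~full) with some successor in Z. Already a fixed point.
Sat(E[~full U (~full & safe)]) = {Check}
EF E[~full U (~full & safe)]: least fixpoint, start Z0 = {Check}, add states with some successor in Z. Z1 = {Check, Done}; fixed.
Sat(EF E[~full U (~full & safe)]) = {Check, Done}
|Sat(EF E[~full U (~full & safe)])| = |{Check, Done}| = 2.

2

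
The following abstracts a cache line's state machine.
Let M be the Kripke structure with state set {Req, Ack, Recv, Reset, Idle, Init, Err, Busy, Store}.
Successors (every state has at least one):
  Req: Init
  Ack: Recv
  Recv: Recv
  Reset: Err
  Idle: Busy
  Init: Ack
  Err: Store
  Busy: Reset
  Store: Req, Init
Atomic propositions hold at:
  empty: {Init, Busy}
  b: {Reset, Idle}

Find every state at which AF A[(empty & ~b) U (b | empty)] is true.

Sat(~b) = {Req, Ack, Recv, Init, Err, Busy, Store}
Sat(empty & ~b) = {Init, Busy}
Sat(b | empty) = {Reset, Idle, Init, Busy}
A[(empty & ~b) U (b | empty)]: least fixpoint, start Z0 = Sat((b | empty)) = {Reset, Idle, Init, Busy}, add states in Sat(empty & ~b) with every successor in Z. Already a fixed point.
Sat(A[(empty & ~b) U (b | empty)]) = {Reset, Idle, Init, Busy}
AF A[(empty & ~b) U (b | empty)]: least fixpoint, start Z0 = {Reset, Idle, Init, Busy}, add states with every successor in Z. Z1 = {Req, Reset, Idle, Init, Busy}; Z2 = {Req, Reset, Idle, Init, Busy, Store}; Z3 = {Req, Reset, Idle, Init, Err, Busy, Store}; fixed.
Sat(AF A[(empty & ~b) U (b | empty)]) = {Req, Reset, Idle, Init, Err, Busy, Store}

{Req, Reset, Idle, Init, Err, Busy, Store}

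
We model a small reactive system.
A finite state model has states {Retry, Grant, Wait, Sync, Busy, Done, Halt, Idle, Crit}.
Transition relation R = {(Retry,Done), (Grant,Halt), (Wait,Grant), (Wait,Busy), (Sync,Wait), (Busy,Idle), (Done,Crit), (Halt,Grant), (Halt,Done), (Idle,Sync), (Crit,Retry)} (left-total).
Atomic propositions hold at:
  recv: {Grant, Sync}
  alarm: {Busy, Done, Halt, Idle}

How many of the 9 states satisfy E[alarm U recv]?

E[alarm U recv]: least fixpoint, start Z0 = Sat(recv) = {Grant, Sync}, add states in Sat(alarm) with some successor in Z. Z1 = {Grant, Sync, Halt, Idle}; Z2 = {Grant, Sync, Busy, Halt, Idle}; fixed.
Sat(E[alarm U recv]) = {Grant, Sync, Busy, Halt, Idle}
|Sat(E[alarm U recv])| = |{Grant, Sync, Busy, Halt, Idle}| = 5.

5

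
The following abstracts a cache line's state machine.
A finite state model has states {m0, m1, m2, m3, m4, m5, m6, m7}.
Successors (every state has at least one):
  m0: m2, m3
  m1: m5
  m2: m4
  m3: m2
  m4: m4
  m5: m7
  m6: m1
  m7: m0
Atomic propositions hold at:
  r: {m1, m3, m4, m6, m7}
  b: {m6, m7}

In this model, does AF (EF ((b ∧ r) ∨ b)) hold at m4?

No

Sat(b ∧ r) = {m6, m7}
Sat((b ∧ r) ∨ b) = {m6, m7}
EF ((b ∧ r) ∨ b): least fixpoint, start Z0 = {m6, m7}, add states with some successor in Z. Z1 = {m5, m6, m7}; Z2 = {m1, m5, m6, m7}; fixed.
Sat(EF ((b ∧ r) ∨ b)) = {m1, m5, m6, m7}
AF (EF ((b ∧ r) ∨ b)): least fixpoint, start Z0 = {m1, m5, m6, m7}, add states with every successor in Z. Already a fixed point.
Sat(AF (EF ((b ∧ r) ∨ b))) = {m1, m5, m6, m7}
m4 ∉ Sat(AF (EF ((b ∧ r) ∨ b))) = {m1, m5, m6, m7}, so the formula does not hold at m4.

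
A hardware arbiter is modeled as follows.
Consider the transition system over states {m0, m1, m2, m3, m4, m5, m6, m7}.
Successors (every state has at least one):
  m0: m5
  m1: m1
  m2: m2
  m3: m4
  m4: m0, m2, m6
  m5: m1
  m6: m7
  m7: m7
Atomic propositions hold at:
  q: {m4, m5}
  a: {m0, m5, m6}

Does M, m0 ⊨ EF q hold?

EF q: least fixpoint, start Z0 = {m4, m5}, add states with some successor in Z. Z1 = {m0, m3, m4, m5}; fixed.
Sat(EF q) = {m0, m3, m4, m5}
m0 ∈ Sat(EF q) = {m0, m3, m4, m5}, so the formula holds at m0.

Yes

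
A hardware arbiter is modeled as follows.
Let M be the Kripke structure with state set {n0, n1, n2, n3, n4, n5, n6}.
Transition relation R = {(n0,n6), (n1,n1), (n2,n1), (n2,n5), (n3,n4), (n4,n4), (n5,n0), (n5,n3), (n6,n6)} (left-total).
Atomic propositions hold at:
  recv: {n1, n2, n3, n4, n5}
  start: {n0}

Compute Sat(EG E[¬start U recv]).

{n1, n2, n3, n4, n5}

Sat(¬start) = {n1, n2, n3, n4, n5, n6}
E[¬start U recv]: least fixpoint, start Z0 = Sat(recv) = {n1, n2, n3, n4, n5}, add states in Sat(¬start) with some successor in Z. Already a fixed point.
Sat(E[¬start U recv]) = {n1, n2, n3, n4, n5}
EG E[¬start U recv]: greatest fixpoint, start Z0 = {n1, n2, n3, n4, n5}, keep only states in Sat with some successor in Z. Already a fixed point.
Sat(EG E[¬start U recv]) = {n1, n2, n3, n4, n5}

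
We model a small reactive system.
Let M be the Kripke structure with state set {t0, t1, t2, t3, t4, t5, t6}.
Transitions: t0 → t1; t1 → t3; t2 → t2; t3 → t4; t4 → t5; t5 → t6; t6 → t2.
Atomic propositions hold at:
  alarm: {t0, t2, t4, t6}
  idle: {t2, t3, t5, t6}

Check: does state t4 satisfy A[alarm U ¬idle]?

Sat(¬idle) = {t0, t1, t4}
A[alarm U ¬idle]: least fixpoint, start Z0 = Sat(¬idle) = {t0, t1, t4}, add states in Sat(alarm) with every successor in Z. Already a fixed point.
Sat(A[alarm U ¬idle]) = {t0, t1, t4}
t4 ∈ Sat(A[alarm U ¬idle]) = {t0, t1, t4}, so the formula holds at t4.

Yes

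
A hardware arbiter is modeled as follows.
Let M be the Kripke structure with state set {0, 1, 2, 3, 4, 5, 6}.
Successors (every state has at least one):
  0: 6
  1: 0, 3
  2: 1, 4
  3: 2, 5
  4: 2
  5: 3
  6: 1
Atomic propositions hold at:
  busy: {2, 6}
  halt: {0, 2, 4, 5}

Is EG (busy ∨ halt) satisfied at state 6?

Sat(busy ∨ halt) = {0, 2, 4, 5, 6}
EG (busy ∨ halt): greatest fixpoint, start Z0 = {0, 2, 4, 5, 6}, keep only states in Sat with some successor in Z. Z1 = {0, 2, 4}; Z2 = {2, 4}; fixed.
Sat(EG (busy ∨ halt)) = {2, 4}
6 ∉ Sat(EG (busy ∨ halt)) = {2, 4}, so the formula does not hold at 6.

No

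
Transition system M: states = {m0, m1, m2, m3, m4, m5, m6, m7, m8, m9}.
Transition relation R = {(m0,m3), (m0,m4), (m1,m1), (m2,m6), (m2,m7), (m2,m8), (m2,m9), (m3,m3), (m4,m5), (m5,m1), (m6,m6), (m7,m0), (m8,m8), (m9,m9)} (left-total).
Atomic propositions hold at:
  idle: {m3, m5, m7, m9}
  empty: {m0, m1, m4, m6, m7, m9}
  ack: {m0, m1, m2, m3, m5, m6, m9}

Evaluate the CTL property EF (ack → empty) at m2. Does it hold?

Sat(ack → empty) = {m0, m1, m4, m6, m7, m8, m9}
EF (ack → empty): least fixpoint, start Z0 = {m0, m1, m4, m6, m7, m8, m9}, add states with some successor in Z. Z1 = {m0, m1, m2, m4, m5, m6, m7, m8, m9}; fixed.
Sat(EF (ack → empty)) = {m0, m1, m2, m4, m5, m6, m7, m8, m9}
m2 ∈ Sat(EF (ack → empty)) = {m0, m1, m2, m4, m5, m6, m7, m8, m9}, so the formula holds at m2.

Yes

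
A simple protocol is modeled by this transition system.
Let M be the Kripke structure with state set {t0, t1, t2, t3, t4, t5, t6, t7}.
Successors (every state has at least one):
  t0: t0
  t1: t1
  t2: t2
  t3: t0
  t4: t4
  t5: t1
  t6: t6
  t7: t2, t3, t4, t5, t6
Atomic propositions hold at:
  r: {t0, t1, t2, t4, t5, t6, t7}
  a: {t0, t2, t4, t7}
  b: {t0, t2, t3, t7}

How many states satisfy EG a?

EG a: greatest fixpoint, start Z0 = {t0, t2, t4, t7}, keep only states in Sat with some successor in Z. Already a fixed point.
Sat(EG a) = {t0, t2, t4, t7}
|Sat(EG a)| = |{t0, t2, t4, t7}| = 4.

4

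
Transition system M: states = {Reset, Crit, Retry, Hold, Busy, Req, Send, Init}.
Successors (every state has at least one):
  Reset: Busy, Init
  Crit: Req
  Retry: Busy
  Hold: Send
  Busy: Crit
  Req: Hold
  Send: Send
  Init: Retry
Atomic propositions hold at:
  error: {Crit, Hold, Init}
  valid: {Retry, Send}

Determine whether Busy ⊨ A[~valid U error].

Yes

Sat(~valid) = {Reset, Crit, Hold, Busy, Req, Init}
A[~valid U error]: least fixpoint, start Z0 = Sat(error) = {Crit, Hold, Init}, add states in Sat(~valid) with every successor in Z. Z1 = {Crit, Hold, Busy, Req, Init}; Z2 = {Reset, Crit, Hold, Busy, Req, Init}; fixed.
Sat(A[~valid U error]) = {Reset, Crit, Hold, Busy, Req, Init}
Busy ∈ Sat(A[~valid U error]) = {Reset, Crit, Hold, Busy, Req, Init}, so the formula holds at Busy.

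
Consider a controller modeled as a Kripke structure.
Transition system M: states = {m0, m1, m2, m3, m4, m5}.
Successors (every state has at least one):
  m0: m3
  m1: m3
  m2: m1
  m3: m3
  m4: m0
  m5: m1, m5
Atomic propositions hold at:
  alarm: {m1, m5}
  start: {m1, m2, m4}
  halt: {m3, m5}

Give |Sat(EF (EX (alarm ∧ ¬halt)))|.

2

Sat(¬halt) = {m0, m1, m2, m4}
Sat(alarm ∧ ¬halt) = {m1}
Sat(EX (alarm ∧ ¬halt)) = {s : some successor in {m1}} = {m2, m5}
EF (EX (alarm ∧ ¬halt)): least fixpoint, start Z0 = {m2, m5}, add states with some successor in Z. Already a fixed point.
Sat(EF (EX (alarm ∧ ¬halt))) = {m2, m5}
|Sat(EF (EX (alarm ∧ ¬halt)))| = |{m2, m5}| = 2.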